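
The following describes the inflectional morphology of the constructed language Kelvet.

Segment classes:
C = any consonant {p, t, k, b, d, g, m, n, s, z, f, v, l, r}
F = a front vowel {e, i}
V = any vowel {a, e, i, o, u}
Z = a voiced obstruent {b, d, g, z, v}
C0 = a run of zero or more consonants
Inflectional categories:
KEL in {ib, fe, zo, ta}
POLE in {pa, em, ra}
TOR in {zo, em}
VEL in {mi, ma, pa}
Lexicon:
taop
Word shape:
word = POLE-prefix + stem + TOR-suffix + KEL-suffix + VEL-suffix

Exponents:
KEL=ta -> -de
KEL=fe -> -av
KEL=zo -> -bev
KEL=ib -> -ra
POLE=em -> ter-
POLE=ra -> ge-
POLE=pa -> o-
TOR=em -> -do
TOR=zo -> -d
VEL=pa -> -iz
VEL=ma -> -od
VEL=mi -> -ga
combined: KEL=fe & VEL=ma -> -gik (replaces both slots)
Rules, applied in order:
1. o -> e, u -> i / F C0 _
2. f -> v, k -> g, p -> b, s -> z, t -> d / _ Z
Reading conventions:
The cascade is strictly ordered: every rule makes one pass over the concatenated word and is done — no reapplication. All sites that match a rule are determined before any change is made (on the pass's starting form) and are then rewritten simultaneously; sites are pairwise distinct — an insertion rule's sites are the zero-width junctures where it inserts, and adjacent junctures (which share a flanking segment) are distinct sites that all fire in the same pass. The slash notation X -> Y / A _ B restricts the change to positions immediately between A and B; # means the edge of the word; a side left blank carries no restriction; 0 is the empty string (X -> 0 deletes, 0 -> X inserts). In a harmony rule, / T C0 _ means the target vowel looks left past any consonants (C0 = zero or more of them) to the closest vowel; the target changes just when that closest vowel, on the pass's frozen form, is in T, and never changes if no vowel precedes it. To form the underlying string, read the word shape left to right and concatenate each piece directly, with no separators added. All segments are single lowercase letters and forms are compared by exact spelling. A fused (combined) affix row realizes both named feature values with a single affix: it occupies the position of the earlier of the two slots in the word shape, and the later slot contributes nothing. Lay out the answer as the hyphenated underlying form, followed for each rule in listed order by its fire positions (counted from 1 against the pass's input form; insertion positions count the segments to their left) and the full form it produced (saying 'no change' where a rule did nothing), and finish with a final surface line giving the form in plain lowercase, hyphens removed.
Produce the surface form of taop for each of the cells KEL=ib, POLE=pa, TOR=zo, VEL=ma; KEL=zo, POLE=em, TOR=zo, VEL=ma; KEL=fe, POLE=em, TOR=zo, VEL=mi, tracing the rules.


cell KEL=ib, POLE=pa, TOR=zo, VEL=ma:
underlying: o-taop-d-ra-od
1. o -> e, u -> i / F C0 _: no change
2. f -> v, k -> g, p -> b, s -> z, t -> d / _ Z: fires at position(s) 5: otaobdraod
surface: otaobdraod

cell KEL=zo, POLE=em, TOR=zo, VEL=ma:
underlying: ter-taop-d-bev-od
1. o -> e, u -> i / F C0 _: fires at position(s) 12: tertaopdbeved
2. f -> v, k -> g, p -> b, s -> z, t -> d / _ Z: fires at position(s) 7: tertaobdbeved
surface: tertaobdbeved

cell KEL=fe, POLE=em, TOR=zo, VEL=mi:
underlying: ter-taop-d-av-ga
1. o -> e, u -> i / F C0 _: no change
2. f -> v, k -> g, p -> b, s -> z, t -> d / _ Z: fires at position(s) 7: tertaobdavga
surface: tertaobdavga


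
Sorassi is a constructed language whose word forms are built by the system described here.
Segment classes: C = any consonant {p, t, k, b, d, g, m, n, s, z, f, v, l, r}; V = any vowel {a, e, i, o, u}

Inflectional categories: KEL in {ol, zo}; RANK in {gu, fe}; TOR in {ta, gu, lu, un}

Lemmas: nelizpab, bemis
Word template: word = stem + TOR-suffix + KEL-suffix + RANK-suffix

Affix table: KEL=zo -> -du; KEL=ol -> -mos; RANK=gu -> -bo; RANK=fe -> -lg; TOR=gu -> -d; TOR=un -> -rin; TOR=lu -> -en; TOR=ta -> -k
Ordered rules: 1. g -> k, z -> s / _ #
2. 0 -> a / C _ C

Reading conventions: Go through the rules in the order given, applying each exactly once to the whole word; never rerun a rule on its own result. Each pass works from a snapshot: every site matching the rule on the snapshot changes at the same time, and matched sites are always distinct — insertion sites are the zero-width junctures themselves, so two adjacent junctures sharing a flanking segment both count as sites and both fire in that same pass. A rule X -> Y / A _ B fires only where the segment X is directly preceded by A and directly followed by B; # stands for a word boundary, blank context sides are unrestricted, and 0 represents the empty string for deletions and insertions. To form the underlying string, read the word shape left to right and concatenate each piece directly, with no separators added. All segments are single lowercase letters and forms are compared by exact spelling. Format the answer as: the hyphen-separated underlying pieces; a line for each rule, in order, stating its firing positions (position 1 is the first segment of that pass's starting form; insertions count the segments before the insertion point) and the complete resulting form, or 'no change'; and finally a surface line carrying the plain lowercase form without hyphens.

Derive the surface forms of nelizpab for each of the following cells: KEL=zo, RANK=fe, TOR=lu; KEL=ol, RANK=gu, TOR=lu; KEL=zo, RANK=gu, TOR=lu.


cell KEL=zo, RANK=fe, TOR=lu:
underlying: nelizpab-en-du-lg
1. g -> k, z -> s / _ #: fires at position(s) 14: nelizpabendulk
2. 0 -> a / C _ C: inserts after position(s) 5, 10, 13: nelizapabenadulak
surface: nelizapabenadulak

cell KEL=ol, RANK=gu, TOR=lu:
underlying: nelizpab-en-mos-bo
1. g -> k, z -> s / _ #: no change
2. 0 -> a / C _ C: inserts after position(s) 5, 10, 13: nelizapabenamosabo
surface: nelizapabenamosabo

cell KEL=zo, RANK=gu, TOR=lu:
underlying: nelizpab-en-du-bo
1. g -> k, z -> s / _ #: no change
2. 0 -> a / C _ C: inserts after position(s) 5, 10: nelizapabenadubo
surface: nelizapabenadubo


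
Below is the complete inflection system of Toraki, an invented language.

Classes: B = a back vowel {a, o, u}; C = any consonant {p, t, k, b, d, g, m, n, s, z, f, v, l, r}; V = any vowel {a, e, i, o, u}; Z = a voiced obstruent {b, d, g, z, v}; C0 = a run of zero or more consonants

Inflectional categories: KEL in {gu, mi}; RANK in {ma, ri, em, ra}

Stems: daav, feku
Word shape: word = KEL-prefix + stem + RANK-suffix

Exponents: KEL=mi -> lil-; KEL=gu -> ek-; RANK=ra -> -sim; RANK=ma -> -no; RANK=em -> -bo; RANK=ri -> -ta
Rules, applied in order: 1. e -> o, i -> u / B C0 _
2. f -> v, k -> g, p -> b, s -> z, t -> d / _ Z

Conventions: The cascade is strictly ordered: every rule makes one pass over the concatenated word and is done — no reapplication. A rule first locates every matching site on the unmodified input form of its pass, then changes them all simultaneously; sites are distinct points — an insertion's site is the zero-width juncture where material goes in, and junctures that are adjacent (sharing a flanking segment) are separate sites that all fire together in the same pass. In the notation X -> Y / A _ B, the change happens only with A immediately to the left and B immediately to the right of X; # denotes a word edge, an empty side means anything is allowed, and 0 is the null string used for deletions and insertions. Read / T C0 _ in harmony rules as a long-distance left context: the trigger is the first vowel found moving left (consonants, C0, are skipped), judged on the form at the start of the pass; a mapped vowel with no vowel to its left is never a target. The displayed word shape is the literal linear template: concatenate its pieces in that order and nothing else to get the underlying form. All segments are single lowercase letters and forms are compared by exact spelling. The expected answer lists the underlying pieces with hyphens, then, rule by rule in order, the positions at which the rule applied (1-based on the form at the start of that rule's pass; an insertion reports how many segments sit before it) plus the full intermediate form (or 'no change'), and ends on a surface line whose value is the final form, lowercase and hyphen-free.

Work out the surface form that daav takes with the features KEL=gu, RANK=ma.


underlying: ek-daav-no
1. e -> o, i -> u / B C0 _: no change
2. f -> v, k -> g, p -> b, s -> z, t -> d / _ Z: fires at position(s) 2: egdaavno
surface: egdaavno


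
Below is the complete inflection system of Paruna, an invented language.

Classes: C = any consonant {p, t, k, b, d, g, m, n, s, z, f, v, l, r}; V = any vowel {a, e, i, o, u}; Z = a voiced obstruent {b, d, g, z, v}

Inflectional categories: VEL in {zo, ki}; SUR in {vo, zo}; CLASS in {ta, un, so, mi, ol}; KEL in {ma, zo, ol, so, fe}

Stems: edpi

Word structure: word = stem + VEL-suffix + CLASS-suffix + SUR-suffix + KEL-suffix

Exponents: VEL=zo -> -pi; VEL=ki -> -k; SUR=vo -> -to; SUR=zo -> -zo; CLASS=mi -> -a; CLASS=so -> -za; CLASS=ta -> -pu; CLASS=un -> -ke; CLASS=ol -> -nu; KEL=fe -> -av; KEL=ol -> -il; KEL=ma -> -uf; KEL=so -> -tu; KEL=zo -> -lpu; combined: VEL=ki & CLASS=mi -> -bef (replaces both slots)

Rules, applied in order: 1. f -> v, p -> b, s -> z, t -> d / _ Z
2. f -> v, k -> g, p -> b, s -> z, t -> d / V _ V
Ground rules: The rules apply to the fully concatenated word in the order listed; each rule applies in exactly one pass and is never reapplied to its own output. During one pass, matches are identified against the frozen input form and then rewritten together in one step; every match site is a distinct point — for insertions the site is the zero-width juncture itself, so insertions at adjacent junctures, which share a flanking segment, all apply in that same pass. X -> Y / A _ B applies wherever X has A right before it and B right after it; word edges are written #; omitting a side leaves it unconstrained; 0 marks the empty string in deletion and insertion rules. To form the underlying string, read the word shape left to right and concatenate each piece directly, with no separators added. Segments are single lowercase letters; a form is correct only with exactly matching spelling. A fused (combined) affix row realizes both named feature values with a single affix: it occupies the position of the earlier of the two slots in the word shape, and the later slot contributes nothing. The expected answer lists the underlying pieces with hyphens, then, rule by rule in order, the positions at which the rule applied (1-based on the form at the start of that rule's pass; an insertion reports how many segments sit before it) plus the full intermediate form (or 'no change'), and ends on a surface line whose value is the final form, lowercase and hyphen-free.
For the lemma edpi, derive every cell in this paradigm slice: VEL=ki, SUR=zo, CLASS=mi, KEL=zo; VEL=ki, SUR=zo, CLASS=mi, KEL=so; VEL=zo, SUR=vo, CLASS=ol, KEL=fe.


cell VEL=ki, SUR=zo, CLASS=mi, KEL=zo:
underlying: edpi-bef-zo-lpu
1. f -> v, p -> b, s -> z, t -> d / _ Z: fires at position(s) 7: edpibevzolpu
2. f -> v, k -> g, p -> b, s -> z, t -> d / V _ V: no change
surface: edpibevzolpu

cell VEL=ki, SUR=zo, CLASS=mi, KEL=so:
underlying: edpi-bef-zo-tu
1. f -> v, p -> b, s -> z, t -> d / _ Z: fires at position(s) 7: edpibevzotu
2. f -> v, k -> g, p -> b, s -> z, t -> d / V _ V: fires at position(s) 10: edpibevzodu
surface: edpibevzodu

cell VEL=zo, SUR=vo, CLASS=ol, KEL=fe:
underlying: edpi-pi-nu-to-av
1. f -> v, p -> b, s -> z, t -> d / _ Z: no change
2. f -> v, k -> g, p -> b, s -> z, t -> d / V _ V: fires at position(s) 5, 9: edpibinudoav
surface: edpibinudoav


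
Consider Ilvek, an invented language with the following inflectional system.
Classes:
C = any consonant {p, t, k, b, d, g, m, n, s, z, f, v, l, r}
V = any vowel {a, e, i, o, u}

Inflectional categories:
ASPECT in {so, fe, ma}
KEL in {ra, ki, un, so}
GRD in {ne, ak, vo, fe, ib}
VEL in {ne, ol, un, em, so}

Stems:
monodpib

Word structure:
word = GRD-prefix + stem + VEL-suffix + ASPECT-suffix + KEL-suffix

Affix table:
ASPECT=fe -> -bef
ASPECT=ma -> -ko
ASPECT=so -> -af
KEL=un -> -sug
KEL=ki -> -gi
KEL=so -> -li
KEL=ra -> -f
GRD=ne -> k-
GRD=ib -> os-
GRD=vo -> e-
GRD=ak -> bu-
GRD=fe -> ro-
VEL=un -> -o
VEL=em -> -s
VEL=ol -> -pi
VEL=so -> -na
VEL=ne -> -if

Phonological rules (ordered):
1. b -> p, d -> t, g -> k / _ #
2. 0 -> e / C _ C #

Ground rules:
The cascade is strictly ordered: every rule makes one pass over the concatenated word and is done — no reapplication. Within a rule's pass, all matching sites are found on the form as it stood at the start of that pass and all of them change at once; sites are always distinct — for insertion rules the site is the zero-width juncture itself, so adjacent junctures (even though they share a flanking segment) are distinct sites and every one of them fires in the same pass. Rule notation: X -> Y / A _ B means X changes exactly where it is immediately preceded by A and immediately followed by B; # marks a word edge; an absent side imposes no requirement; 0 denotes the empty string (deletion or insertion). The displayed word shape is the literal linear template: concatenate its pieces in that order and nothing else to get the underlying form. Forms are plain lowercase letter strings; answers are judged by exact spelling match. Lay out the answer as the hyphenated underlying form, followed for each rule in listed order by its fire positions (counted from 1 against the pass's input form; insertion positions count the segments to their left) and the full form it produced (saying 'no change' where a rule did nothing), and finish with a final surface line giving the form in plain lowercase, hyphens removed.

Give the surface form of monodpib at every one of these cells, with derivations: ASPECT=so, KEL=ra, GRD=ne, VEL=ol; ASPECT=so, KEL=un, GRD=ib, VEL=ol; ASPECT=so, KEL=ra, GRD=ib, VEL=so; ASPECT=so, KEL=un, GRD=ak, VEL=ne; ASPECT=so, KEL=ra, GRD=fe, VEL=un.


cell ASPECT=so, KEL=ra, GRD=ne, VEL=ol:
underlying: k-monodpib-pi-af-f
1. b -> p, d -> t, g -> k / _ #: no change
2. 0 -> e / C _ C #: inserts after position(s) 13: kmonodpibpiafef
surface: kmonodpibpiafef

cell ASPECT=so, KEL=un, GRD=ib, VEL=ol:
underlying: os-monodpib-pi-af-sug
1. b -> p, d -> t, g -> k / _ #: fires at position(s) 17: osmonodpibpiafsuk
2. 0 -> e / C _ C #: no change
surface: osmonodpibpiafsuk

cell ASPECT=so, KEL=ra, GRD=ib, VEL=so:
underlying: os-monodpib-na-af-f
1. b -> p, d -> t, g -> k / _ #: no change
2. 0 -> e / C _ C #: inserts after position(s) 14: osmonodpibnaafef
surface: osmonodpibnaafef

cell ASPECT=so, KEL=un, GRD=ak, VEL=ne:
underlying: bu-monodpib-if-af-sug
1. b -> p, d -> t, g -> k / _ #: fires at position(s) 17: bumonodpibifafsuk
2. 0 -> e / C _ C #: no change
surface: bumonodpibifafsuk

cell ASPECT=so, KEL=ra, GRD=fe, VEL=un:
underlying: ro-monodpib-o-af-f
1. b -> p, d -> t, g -> k / _ #: no change
2. 0 -> e / C _ C #: inserts after position(s) 13: romonodpiboafef
surface: romonodpiboafef


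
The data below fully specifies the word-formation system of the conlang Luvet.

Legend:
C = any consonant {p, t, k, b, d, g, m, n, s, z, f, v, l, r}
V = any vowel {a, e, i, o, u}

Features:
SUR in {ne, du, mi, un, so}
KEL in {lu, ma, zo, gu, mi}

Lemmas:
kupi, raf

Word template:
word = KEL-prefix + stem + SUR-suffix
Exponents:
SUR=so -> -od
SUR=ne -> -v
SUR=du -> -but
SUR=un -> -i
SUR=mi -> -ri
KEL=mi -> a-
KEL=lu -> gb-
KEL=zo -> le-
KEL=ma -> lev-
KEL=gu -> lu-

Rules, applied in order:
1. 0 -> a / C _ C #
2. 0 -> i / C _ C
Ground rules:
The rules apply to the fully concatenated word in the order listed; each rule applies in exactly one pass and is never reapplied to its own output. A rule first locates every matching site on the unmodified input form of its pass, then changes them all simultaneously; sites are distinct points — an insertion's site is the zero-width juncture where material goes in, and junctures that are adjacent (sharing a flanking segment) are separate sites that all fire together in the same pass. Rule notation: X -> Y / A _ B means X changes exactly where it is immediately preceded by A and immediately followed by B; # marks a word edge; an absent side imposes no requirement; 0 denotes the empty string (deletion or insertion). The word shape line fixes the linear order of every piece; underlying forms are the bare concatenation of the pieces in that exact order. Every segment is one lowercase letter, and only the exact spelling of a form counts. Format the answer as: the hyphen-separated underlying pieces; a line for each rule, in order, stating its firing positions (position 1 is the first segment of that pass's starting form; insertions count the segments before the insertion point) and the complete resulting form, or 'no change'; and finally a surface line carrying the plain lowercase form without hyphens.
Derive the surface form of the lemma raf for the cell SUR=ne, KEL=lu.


underlying: gb-raf-v
1. 0 -> a / C _ C #: inserts after position(s) 5: gbrafav
2. 0 -> i / C _ C: inserts after position(s) 1, 2: gibirafav
surface: gibirafav


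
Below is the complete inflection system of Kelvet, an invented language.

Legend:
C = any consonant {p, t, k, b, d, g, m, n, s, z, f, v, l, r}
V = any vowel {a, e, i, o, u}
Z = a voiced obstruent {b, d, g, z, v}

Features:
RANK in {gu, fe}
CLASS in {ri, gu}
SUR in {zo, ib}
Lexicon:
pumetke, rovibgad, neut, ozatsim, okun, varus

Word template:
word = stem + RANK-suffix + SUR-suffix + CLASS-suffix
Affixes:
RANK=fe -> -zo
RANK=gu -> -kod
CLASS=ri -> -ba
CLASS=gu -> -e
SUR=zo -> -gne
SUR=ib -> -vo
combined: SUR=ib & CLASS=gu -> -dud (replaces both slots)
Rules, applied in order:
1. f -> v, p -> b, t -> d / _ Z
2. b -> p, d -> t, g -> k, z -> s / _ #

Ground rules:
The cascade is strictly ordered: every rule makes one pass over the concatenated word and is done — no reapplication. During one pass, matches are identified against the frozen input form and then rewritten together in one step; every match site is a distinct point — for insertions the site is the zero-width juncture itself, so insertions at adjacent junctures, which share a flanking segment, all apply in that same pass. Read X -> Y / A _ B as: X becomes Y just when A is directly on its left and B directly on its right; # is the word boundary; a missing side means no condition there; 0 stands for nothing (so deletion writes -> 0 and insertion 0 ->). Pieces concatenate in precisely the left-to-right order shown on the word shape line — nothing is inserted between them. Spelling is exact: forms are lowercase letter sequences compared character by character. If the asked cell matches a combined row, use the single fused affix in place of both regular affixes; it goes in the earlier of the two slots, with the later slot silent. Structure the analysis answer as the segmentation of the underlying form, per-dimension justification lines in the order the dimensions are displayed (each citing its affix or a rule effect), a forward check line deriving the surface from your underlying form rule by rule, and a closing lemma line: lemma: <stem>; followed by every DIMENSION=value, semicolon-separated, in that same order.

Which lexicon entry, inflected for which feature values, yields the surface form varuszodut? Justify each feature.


underlying: varus-zo-dud
RANK=fe - signalled by the affix -zo
CLASS=gu - signalled by the combined affix row
SUR=ib - signalled by the combined affix row
check: varuszodud -> varuszodud -> varuszodut
lemma: varus; RANK=fe; CLASS=gu; SUR=ib


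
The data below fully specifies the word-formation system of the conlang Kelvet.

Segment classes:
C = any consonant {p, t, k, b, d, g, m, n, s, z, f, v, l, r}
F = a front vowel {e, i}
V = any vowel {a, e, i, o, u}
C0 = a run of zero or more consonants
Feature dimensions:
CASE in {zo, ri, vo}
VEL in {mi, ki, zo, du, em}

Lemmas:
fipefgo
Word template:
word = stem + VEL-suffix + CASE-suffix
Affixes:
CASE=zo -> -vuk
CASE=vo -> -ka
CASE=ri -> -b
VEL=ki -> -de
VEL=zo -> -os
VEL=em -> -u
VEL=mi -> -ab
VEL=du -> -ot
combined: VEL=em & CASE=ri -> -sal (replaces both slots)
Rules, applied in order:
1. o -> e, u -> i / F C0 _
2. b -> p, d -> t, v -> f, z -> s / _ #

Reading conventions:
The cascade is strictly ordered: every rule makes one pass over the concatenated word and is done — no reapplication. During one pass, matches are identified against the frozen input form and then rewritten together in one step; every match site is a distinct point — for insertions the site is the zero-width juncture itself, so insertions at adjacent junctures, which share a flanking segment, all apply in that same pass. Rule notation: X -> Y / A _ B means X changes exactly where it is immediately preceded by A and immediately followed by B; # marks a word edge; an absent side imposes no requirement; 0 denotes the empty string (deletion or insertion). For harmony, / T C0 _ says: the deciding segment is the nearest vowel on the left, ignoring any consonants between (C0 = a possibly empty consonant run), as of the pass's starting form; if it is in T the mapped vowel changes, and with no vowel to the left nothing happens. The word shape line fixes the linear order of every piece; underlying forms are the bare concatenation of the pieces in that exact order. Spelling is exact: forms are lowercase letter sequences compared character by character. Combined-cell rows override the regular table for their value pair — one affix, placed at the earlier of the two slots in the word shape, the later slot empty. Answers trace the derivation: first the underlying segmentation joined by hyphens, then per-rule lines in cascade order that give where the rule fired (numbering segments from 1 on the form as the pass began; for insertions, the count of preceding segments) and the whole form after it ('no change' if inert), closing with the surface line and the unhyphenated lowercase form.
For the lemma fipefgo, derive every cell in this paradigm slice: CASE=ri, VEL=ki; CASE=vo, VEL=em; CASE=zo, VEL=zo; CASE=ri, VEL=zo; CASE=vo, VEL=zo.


cell CASE=ri, VEL=ki:
underlying: fipefgo-de-b
1. o -> e, u -> i / F C0 _: fires at position(s) 7: fipefgedeb
2. b -> p, d -> t, v -> f, z -> s / _ #: fires at position(s) 10: fipefgedep
surface: fipefgedep

cell CASE=vo, VEL=em:
underlying: fipefgo-u-ka
1. o -> e, u -> i / F C0 _: fires at position(s) 7: fipefgeuka
2. b -> p, d -> t, v -> f, z -> s / _ #: no change
surface: fipefgeuka

cell CASE=zo, VEL=zo:
underlying: fipefgo-os-vuk
1. o -> e, u -> i / F C0 _: fires at position(s) 7: fipefgeosvuk
2. b -> p, d -> t, v -> f, z -> s / _ #: no change
surface: fipefgeosvuk

cell CASE=ri, VEL=zo:
underlying: fipefgo-os-b
1. o -> e, u -> i / F C0 _: fires at position(s) 7: fipefgeosb
2. b -> p, d -> t, v -> f, z -> s / _ #: fires at position(s) 10: fipefgeosp
surface: fipefgeosp

cell CASE=vo, VEL=zo:
underlying: fipefgo-os-ka
1. o -> e, u -> i / F C0 _: fires at position(s) 7: fipefgeoska
2. b -> p, d -> t, v -> f, z -> s / _ #: no change
surface: fipefgeoska


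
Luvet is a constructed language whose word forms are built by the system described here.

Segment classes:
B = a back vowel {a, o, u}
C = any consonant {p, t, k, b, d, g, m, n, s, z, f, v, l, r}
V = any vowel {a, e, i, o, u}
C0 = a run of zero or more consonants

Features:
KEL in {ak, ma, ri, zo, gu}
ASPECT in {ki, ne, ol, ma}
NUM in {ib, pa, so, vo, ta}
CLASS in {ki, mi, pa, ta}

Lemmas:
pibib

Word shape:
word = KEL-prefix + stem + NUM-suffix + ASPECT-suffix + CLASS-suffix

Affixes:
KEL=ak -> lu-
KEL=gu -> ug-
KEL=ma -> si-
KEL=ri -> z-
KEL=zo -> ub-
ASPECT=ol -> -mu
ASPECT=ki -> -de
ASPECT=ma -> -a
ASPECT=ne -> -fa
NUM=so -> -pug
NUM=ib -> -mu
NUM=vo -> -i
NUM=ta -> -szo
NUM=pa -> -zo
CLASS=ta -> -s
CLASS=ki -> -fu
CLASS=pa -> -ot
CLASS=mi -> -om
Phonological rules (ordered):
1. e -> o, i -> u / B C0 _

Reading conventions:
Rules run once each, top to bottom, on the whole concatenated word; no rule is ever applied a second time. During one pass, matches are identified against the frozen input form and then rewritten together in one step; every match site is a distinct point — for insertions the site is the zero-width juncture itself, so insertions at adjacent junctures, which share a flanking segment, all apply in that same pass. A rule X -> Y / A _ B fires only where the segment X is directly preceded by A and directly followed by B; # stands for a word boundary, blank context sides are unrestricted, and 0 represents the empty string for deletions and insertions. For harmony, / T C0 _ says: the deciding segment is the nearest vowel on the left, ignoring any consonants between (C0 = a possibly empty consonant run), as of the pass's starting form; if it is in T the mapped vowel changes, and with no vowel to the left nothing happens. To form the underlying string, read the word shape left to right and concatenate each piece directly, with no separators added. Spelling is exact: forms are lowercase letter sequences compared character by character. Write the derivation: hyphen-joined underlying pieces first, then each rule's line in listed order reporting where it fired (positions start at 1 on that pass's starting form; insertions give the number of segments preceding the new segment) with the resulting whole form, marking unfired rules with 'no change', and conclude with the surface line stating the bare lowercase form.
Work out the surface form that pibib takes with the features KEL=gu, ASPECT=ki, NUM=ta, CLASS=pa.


underlying: ug-pibib-szo-de-ot
1. e -> o, i -> u / B C0 _: fires at position(s) 4, 12: ugpubibszodoot
surface: ugpubibszodoot


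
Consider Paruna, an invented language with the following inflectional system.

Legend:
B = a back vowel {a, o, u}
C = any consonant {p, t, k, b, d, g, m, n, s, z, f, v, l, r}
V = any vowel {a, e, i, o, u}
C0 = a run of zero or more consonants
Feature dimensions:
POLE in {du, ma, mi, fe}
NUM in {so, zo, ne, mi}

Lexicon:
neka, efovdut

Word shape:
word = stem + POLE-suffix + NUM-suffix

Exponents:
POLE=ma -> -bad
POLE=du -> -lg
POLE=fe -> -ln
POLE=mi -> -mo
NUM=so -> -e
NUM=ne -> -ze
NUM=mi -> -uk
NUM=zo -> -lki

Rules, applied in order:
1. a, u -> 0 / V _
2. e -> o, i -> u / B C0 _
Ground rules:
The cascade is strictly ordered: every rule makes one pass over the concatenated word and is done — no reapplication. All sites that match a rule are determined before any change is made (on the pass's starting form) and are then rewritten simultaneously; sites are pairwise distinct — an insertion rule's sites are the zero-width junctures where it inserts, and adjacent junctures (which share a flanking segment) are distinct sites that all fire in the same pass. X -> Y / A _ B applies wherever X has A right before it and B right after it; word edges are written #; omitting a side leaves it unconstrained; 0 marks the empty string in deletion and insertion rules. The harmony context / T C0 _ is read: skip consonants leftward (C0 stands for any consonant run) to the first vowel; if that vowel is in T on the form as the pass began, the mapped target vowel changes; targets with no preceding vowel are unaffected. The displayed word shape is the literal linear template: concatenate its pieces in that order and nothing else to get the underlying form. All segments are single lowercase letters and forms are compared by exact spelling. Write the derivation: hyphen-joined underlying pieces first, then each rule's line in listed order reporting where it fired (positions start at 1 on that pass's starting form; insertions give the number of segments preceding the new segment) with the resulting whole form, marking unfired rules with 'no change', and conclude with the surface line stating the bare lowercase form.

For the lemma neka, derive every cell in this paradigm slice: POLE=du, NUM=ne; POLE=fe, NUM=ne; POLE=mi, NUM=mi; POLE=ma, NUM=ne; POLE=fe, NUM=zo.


cell POLE=du, NUM=ne:
underlying: neka-lg-ze
1. a, u -> 0 / V _: no change
2. e -> o, i -> u / B C0 _: fires at position(s) 8: nekalgzo
surface: nekalgzo

cell POLE=fe, NUM=ne:
underlying: neka-ln-ze
1. a, u -> 0 / V _: no change
2. e -> o, i -> u / B C0 _: fires at position(s) 8: nekalnzo
surface: nekalnzo

cell POLE=mi, NUM=mi:
underlying: neka-mo-uk
1. a, u -> 0 / V _: fires at position(s) 7: nekamok
2. e -> o, i -> u / B C0 _: no change
surface: nekamok

cell POLE=ma, NUM=ne:
underlying: neka-bad-ze
1. a, u -> 0 / V _: no change
2. e -> o, i -> u / B C0 _: fires at position(s) 9: nekabadzo
surface: nekabadzo

cell POLE=fe, NUM=zo:
underlying: neka-ln-lki
1. a, u -> 0 / V _: no change
2. e -> o, i -> u / B C0 _: fires at position(s) 9: nekalnlku
surface: nekalnlku


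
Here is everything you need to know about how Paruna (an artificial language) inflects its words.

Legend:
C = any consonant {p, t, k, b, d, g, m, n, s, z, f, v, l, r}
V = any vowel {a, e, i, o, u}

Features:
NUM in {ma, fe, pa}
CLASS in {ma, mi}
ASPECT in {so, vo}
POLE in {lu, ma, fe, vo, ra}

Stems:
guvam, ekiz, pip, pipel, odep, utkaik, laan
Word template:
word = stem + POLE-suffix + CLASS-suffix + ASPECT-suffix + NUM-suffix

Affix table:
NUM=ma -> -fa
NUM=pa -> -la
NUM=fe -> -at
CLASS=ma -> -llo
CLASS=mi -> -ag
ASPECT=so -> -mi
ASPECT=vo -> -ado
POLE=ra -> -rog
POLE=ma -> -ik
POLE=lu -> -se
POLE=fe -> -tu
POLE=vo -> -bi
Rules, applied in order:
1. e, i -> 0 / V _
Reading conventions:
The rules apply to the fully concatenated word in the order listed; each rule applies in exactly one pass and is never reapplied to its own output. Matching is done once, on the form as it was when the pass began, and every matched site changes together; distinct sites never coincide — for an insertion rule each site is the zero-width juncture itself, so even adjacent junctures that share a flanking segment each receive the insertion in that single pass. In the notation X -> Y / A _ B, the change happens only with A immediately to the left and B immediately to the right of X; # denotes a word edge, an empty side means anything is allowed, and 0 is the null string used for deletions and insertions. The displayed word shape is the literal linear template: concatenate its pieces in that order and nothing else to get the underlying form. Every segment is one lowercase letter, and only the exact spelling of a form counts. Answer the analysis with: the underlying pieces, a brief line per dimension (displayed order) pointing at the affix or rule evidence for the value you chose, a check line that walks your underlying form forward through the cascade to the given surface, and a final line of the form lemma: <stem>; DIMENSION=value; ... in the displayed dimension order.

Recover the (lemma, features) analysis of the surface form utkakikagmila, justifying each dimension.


underlying: utkaik-ik-ag-mi-la
NUM=pa - signalled by the affix -la
CLASS=mi - signalled by the affix -ag
ASPECT=so - signalled by the affix -mi
POLE=ma - signalled by the affix -ik
check: utkaikikagmila -> utkakikagmila
lemma: utkaik; NUM=pa; CLASS=mi; ASPECT=so; POLE=ma


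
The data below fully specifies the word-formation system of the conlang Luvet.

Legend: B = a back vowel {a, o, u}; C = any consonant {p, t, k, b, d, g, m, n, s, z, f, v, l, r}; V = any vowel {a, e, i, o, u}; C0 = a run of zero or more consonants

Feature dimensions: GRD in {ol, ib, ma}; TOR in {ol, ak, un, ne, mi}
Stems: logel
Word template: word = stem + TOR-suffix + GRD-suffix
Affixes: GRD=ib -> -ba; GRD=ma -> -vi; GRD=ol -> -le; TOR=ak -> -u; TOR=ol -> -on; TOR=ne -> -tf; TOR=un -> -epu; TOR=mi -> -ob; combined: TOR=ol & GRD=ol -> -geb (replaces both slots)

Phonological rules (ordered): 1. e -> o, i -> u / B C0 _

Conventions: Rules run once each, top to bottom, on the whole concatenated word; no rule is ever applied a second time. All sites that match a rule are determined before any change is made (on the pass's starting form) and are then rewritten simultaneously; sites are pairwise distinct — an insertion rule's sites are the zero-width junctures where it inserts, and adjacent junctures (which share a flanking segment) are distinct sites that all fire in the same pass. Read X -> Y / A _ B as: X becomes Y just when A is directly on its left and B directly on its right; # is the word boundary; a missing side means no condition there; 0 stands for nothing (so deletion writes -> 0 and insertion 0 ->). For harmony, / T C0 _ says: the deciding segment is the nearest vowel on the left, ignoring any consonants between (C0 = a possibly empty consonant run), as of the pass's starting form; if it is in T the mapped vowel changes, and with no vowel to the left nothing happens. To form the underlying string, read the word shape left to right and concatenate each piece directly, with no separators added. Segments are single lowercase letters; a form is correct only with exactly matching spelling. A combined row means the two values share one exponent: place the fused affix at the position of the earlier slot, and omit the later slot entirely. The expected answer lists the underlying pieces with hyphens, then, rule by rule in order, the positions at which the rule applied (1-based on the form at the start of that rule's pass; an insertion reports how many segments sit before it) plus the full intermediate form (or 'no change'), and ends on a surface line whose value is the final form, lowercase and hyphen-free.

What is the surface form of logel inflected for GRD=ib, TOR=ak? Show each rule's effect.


underlying: logel-u-ba
1. e -> o, i -> u / B C0 _: fires at position(s) 4: logoluba
surface: logoluba


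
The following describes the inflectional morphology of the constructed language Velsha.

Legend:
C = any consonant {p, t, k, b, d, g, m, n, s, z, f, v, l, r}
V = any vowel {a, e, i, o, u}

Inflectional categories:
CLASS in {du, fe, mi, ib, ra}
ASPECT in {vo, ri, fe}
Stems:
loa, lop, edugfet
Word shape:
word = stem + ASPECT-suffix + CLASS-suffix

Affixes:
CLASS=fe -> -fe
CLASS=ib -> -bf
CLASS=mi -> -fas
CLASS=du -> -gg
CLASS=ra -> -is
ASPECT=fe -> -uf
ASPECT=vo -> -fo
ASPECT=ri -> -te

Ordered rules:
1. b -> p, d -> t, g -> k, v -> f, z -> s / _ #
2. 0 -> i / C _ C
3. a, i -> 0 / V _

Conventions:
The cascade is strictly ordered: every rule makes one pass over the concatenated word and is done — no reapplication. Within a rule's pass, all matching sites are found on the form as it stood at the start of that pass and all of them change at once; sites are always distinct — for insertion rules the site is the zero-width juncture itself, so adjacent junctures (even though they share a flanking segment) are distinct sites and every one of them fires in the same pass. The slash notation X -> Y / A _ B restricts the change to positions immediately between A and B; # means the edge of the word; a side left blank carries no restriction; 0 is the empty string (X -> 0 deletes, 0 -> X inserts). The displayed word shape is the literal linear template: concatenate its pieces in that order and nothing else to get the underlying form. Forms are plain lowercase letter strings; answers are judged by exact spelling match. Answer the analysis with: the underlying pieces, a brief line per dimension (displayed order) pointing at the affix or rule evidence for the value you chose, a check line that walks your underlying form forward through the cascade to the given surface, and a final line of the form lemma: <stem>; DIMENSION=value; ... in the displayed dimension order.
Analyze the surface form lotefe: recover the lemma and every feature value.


underlying: loa-te-fe
CLASS=fe - signalled by the affix -fe
ASPECT=ri - signalled by the affix -te
check: loatefe -> loatefe -> loatefe -> lotefe
lemma: loa; CLASS=fe; ASPECT=ri


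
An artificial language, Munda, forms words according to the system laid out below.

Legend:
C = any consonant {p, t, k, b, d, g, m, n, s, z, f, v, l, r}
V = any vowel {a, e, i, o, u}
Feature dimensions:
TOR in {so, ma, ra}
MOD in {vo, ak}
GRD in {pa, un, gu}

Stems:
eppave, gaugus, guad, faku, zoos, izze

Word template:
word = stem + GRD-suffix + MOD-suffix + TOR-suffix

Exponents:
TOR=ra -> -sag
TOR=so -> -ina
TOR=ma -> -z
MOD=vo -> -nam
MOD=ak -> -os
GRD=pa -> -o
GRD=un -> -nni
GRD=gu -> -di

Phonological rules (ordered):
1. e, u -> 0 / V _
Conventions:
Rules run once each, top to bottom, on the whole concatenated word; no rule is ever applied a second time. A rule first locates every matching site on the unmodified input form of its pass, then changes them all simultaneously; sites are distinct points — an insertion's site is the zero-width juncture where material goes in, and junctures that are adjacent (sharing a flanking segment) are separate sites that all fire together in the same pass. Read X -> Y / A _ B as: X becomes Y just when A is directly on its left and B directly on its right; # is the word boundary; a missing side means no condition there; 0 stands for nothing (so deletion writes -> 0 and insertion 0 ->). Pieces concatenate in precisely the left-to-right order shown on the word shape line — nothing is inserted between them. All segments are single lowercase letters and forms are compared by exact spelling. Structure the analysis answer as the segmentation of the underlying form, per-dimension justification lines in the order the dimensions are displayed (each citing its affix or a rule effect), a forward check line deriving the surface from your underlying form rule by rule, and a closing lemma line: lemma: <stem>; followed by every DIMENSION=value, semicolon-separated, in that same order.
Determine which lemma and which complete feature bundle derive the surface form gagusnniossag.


underlying: gaugus-nni-os-sag
TOR=ra - signalled by the affix -sag
MOD=ak - signalled by the affix -os
GRD=un - signalled by the affix -nni
check: gaugusnniossag -> gagusnniossag
lemma: gaugus; TOR=ra; MOD=ak; GRD=un


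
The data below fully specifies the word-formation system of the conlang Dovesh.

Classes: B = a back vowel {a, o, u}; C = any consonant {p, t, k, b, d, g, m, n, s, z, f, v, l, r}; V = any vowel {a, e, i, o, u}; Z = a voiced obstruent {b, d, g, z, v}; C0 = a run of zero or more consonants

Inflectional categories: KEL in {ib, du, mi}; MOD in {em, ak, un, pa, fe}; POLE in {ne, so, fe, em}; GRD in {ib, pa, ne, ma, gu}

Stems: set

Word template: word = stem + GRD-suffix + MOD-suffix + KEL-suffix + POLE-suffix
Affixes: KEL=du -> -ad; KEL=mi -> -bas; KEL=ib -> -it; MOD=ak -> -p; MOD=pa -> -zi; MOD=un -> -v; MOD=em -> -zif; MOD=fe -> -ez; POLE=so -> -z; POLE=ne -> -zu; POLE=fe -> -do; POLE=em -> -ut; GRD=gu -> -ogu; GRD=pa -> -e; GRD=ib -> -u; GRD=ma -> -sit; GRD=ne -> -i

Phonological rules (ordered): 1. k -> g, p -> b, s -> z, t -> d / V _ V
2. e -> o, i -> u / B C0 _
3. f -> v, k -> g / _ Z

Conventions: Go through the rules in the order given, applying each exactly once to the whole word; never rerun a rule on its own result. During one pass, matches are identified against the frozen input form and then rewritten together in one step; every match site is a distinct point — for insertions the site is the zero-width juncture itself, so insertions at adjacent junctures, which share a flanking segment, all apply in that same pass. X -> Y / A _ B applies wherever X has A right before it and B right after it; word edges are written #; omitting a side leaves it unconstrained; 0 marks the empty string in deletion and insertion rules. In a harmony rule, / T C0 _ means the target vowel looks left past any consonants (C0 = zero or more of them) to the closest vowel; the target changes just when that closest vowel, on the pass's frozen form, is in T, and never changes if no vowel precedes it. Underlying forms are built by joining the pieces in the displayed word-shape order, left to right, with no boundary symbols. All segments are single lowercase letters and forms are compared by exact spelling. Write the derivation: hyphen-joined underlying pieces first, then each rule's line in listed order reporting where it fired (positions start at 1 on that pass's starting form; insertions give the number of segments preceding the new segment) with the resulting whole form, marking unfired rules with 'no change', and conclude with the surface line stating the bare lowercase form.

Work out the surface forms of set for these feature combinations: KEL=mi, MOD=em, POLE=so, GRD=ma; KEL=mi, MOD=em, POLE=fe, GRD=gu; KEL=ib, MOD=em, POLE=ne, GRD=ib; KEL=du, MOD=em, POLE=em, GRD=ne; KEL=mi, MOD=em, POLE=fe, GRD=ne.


cell KEL=mi, MOD=em, POLE=so, GRD=ma:
underlying: set-sit-zif-bas-z
1. k -> g, p -> b, s -> z, t -> d / V _ V: no change
2. e -> o, i -> u / B C0 _: no change
3. f -> v, k -> g / _ Z: fires at position(s) 9: setsitzivbasz
surface: setsitzivbasz

cell KEL=mi, MOD=em, POLE=fe, GRD=gu:
underlying: set-ogu-zif-bas-do
1. k -> g, p -> b, s -> z, t -> d / V _ V: fires at position(s) 3: sedoguzifbasdo
2. e -> o, i -> u / B C0 _: fires at position(s) 8: sedoguzufbasdo
3. f -> v, k -> g / _ Z: fires at position(s) 9: sedoguzuvbasdo
surface: sedoguzuvbasdo

cell KEL=ib, MOD=em, POLE=ne, GRD=ib:
underlying: set-u-zif-it-zu
1. k -> g, p -> b, s -> z, t -> d / V _ V: fires at position(s) 3: seduzifitzu
2. e -> o, i -> u / B C0 _: fires at position(s) 6: seduzufitzu
3. f -> v, k -> g / _ Z: no change
surface: seduzufitzu

cell KEL=du, MOD=em, POLE=em, GRD=ne:
underlying: set-i-zif-ad-ut
1. k -> g, p -> b, s -> z, t -> d / V _ V: fires at position(s) 3: sedizifadut
2. e -> o, i -> u / B C0 _: no change
3. f -> v, k -> g / _ Z: no change
surface: sedizifadut

cell KEL=mi, MOD=em, POLE=fe, GRD=ne:
underlying: set-i-zif-bas-do
1. k -> g, p -> b, s -> z, t -> d / V _ V: fires at position(s) 3: sedizifbasdo
2. e -> o, i -> u / B C0 _: no change
3. f -> v, k -> g / _ Z: fires at position(s) 7: sedizivbasdo
surface: sedizivbasdo
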